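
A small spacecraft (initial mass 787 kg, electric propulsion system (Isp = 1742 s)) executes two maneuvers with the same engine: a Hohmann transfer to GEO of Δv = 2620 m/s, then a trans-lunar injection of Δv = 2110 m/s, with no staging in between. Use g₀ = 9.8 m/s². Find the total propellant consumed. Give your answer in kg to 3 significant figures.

v_e = Isp · g₀ = 1742 × 9.8 = 17071.6 m/s.
After the first burn: m = 787 × exp(−2620/17071.6) = 787 × 0.85773 = 675.034 kg.
After the second burn: m = 675.034 × exp(−2110/17071.6) = 675.034 × 0.88374 = 596.555 kg.
Total propellant = m₀ − m_final = 787 − 596.555 = 190.445 kg.

total propellant consumed ≈ 190 kg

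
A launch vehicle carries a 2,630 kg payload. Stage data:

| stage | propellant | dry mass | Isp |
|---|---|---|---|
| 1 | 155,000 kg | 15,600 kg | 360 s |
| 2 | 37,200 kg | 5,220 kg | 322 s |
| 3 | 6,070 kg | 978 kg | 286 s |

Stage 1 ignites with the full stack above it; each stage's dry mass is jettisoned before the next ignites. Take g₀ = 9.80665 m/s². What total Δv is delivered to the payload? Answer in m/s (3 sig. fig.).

Δv ≈ 10900 m/s

Ignition mass of stage 1 = 155,000+15,600 + 37,200+5,220 + 6,070+978 + 2,630 = 222,698 kg.
Stage 1: m₀ = 222,698 kg, m_f = 222,698 − 155,000 = 67,698 kg; Δv = 360×9.80665×ln(3.29) = 3530.4×1.1908 ≈ 4204 m/s.
Stage 2: m₀ = 52,098 kg, m_f = 52,098 − 37,200 = 14,898 kg; Δv = 322×9.80665×ln(3.497) = 3157.7×1.2519 ≈ 3953 m/s.
Stage 3: m₀ = 9,678 kg, m_f = 9,678 − 6,070 = 3,608 kg; Δv = 286×9.80665×ln(2.682) = 2804.7×0.9867 ≈ 2767 m/s.
Total Δv = 4204 + 3953 + 2767 = 10924 m/s.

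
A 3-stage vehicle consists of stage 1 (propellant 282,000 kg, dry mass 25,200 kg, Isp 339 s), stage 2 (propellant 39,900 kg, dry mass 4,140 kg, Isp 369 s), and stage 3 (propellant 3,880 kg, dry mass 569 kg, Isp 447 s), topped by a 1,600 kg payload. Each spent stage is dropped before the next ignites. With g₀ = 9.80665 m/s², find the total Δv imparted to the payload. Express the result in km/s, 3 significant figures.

Δv ≈ 15.4 km/s

Ignition mass of stage 1 = 282,000+25,200 + 39,900+4,140 + 3,880+569 + 1,600 = 357,289 kg.
Stage 1: m₀ = 357,289 kg, m_f = 357,289 − 282,000 = 75,289 kg; Δv = 339×9.80665×ln(4.746) = 3324.5×1.5572 ≈ 5177 m/s.
Stage 2: m₀ = 50,089 kg, m_f = 50,089 − 39,900 = 10,189 kg; Δv = 369×9.80665×ln(4.916) = 3618.7×1.5925 ≈ 5763 m/s.
Stage 3: m₀ = 6,049 kg, m_f = 6,049 − 3,880 = 2,169 kg; Δv = 447×9.80665×ln(2.789) = 4383.6×1.0256 ≈ 4496 m/s.
Total Δv = 5177 + 5763 + 4496 = 15436 m/s.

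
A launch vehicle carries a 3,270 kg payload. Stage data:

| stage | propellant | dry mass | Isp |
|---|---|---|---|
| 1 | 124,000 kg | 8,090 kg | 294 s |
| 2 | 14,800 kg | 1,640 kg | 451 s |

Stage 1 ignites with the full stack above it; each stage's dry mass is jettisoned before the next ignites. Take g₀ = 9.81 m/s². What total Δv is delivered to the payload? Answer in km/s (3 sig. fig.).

Δv ≈ 11.0 km/s

Ignition mass of stage 1 = 124,000+8,090 + 14,800+1,640 + 3,270 = 151,800 kg.
Stage 1: m₀ = 151,800 kg, m_f = 151,800 − 124,000 = 27,800 kg; Δv = 294×9.81×ln(5.46) = 2884.1×1.6975 ≈ 4896 m/s.
Stage 2: m₀ = 19,710 kg, m_f = 19,710 − 14,800 = 4,910 kg; Δv = 451×9.81×ln(4.014) = 4424.3×1.3899 ≈ 6149 m/s.
Total Δv = 4896 + 6149 = 11045 m/s.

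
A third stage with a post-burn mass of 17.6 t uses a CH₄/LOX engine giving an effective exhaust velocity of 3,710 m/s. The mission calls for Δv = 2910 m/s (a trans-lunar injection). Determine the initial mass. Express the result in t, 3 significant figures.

m₀/m_f = exp(Δv / v_e) = exp(2910 / 3710.0) = exp(0.7844) = 2.1910.
m₀ = m_f × 2.1910 = 17.6 × 2.1910 = 38.5616 t.

initial mass ≈ 38.6 t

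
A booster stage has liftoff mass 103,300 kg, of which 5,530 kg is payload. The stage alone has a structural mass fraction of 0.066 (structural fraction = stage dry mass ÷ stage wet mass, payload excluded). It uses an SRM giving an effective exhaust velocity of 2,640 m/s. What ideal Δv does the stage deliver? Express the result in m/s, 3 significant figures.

Δv ≈ 5690 m/s

Stage wet mass = m₀ − payload = 103,300 − 5,530 = 97,770 kg.
Stage dry mass = ε × stage wet mass = 0.066 × 97,770 = 6,452.82 kg.
Burnout mass m_f = stage dry + payload = 6,452.82 + 5,530 = 11,982.82 kg.
By the Tsiolkovsky rocket equation, Δv = v_e · ln(103,300/11,982.82) = 2640.0 × ln(8.621) = 2640.0 × 2.1542 ≈ 5687 m/s.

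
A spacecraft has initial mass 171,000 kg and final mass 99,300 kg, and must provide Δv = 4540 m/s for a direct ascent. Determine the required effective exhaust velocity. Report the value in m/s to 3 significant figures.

v_e ≈ 8350 m/s

ln(m₀/m_f) = ln(171000/99300) = ln(1.722) = 0.5435.
From the ideal rocket equation, v_e = Δv / ln(m₀/m_f) = 4540 / 0.5435 = 8353.0 m/s.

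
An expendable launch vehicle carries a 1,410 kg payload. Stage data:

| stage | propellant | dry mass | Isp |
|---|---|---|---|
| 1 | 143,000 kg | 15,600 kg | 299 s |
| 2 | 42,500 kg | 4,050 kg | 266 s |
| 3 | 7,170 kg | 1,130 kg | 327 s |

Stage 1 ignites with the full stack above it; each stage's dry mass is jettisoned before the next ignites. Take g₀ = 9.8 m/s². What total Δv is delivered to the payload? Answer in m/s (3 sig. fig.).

Ignition mass of stage 1 = 143,000+15,600 + 42,500+4,050 + 7,170+1,130 + 1,410 = 214,860 kg.
Stage 1: m₀ = 214,860 kg, m_f = 214,860 − 143,000 = 71,860 kg; Δv = 299×9.8×ln(2.99) = 2930.2×1.0953 ≈ 3209 m/s.
Stage 2: m₀ = 56,260 kg, m_f = 56,260 − 42,500 = 13,760 kg; Δv = 266×9.8×ln(4.089) = 2606.8×1.4082 ≈ 3671 m/s.
Stage 3: m₀ = 9,710 kg, m_f = 9,710 − 7,170 = 2,540 kg; Δv = 327×9.8×ln(3.823) = 3204.6×1.3410 ≈ 4297 m/s.
Total Δv = 3209 + 3671 + 4297 = 11177 m/s.

Δv ≈ 11200 m/s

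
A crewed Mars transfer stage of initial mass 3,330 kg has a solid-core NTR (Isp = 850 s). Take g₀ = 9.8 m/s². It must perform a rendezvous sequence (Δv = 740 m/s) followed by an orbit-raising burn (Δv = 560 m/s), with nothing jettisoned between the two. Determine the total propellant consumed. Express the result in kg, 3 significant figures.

total propellant consumed ≈ 481 kg

v_e = Isp · g₀ = 850 × 9.8 = 8330.0 m/s.
After the first burn: m = 3330 × exp(−740/8330.0) = 3330 × 0.91500 = 3,046.95 kg.
After the second burn: m = 3,046.95 × exp(−560/8330.0) = 3,046.95 × 0.93498 = 2,848.84 kg.
Total propellant = m₀ − m_final = 3330 − 2,848.84 = 481.16 kg.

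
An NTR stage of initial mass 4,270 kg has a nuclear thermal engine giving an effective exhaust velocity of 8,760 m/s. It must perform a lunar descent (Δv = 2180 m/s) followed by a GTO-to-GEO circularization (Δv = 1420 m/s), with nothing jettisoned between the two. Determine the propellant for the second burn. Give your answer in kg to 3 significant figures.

After the first burn: m = 4270 × exp(−2180/8760.0) = 4270 × 0.77969 = 3,329.28 kg.
After the second burn: m = 3,329.28 × exp(−1420/8760.0) = 3,329.28 × 0.85036 = 2,831.09 kg.
Second-burn propellant = 3,329.28 − 2,831.09 = 498.19 kg.

propellant for the second burn ≈ 498 kg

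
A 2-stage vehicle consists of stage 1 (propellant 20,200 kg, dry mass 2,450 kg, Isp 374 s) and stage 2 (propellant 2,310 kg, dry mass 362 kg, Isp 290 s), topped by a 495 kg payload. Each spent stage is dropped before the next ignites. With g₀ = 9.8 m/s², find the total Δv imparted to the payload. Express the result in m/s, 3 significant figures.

Δv ≈ 9310 m/s

Ignition mass of stage 1 = 20,200+2,450 + 2,310+362 + 495 = 25,817 kg.
Stage 1: m₀ = 25,817 kg, m_f = 25,817 − 20,200 = 5,617 kg; Δv = 374×9.8×ln(4.596) = 3665.2×1.5252 ≈ 5590 m/s.
Stage 2: m₀ = 3,167 kg, m_f = 3,167 − 2,310 = 857 kg; Δv = 290×9.8×ln(3.695) = 2842.0×1.3071 ≈ 3715 m/s.
Total Δv = 5590 + 3715 = 9305 m/s.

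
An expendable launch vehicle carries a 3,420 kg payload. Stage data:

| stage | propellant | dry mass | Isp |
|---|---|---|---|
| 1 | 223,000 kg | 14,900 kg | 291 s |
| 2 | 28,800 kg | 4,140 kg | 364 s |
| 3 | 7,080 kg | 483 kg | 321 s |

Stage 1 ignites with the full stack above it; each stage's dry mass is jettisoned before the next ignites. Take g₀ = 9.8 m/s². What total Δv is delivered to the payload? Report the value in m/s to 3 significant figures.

Ignition mass of stage 1 = 223,000+14,900 + 28,800+4,140 + 7,080+483 + 3,420 = 281,823 kg.
Stage 1: m₀ = 281,823 kg, m_f = 281,823 − 223,000 = 58,823 kg; Δv = 291×9.8×ln(4.791) = 2851.8×1.5667 ≈ 4468 m/s.
Stage 2: m₀ = 43,923 kg, m_f = 43,923 − 28,800 = 15,123 kg; Δv = 364×9.8×ln(2.904) = 3567.2×1.0662 ≈ 3803 m/s.
Stage 3: m₀ = 10,983 kg, m_f = 10,983 − 7,080 = 3,903 kg; Δv = 321×9.8×ln(2.814) = 3145.8×1.0346 ≈ 3255 m/s.
Total Δv = 4468 + 3803 + 3255 = 11526 m/s.

Δv ≈ 11500 m/s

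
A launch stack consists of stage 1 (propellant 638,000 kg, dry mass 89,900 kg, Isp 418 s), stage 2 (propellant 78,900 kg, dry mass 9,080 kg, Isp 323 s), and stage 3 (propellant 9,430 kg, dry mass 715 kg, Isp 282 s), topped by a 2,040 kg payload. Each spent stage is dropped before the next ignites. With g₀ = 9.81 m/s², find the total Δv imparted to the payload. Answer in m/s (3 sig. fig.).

Δv ≈ 15100 m/s

Ignition mass of stage 1 = 638,000+89,900 + 78,900+9,080 + 9,430+715 + 2,040 = 828,065 kg.
Stage 1: m₀ = 828,065 kg, m_f = 828,065 − 638,000 = 190,065 kg; Δv = 418×9.81×ln(4.357) = 4100.6×1.4717 ≈ 6035 m/s.
Stage 2: m₀ = 100,165 kg, m_f = 100,165 − 78,900 = 21,265 kg; Δv = 323×9.81×ln(4.71) = 3168.6×1.5498 ≈ 4911 m/s.
Stage 3: m₀ = 12,185 kg, m_f = 12,185 − 9,430 = 2,755 kg; Δv = 282×9.81×ln(4.423) = 2766.4×1.4868 ≈ 4113 m/s.
Total Δv = 6035 + 4911 + 4113 = 15059 m/s.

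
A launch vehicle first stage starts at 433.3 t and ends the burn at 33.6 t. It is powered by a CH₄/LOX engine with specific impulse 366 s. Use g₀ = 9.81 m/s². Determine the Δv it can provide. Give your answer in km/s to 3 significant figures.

v_e = Isp · g₀ = 366 × 9.81 = 3590.5 m/s.
Rocket equation: Δv = v_e · ln(m₀/m_f) = 3590.5 × ln(12.9) = 3590.5 × 2.5569 ≈ 9180.5 m/s.

Δv ≈ 9.18 km/s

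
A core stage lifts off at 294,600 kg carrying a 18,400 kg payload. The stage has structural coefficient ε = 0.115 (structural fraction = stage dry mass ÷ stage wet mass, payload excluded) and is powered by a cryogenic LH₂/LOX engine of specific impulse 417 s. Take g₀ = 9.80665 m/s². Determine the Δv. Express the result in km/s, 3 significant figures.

Δv ≈ 7.24 km/s

Stage wet mass = m₀ − payload = 294,600 − 18,400 = 276,200 kg.
Stage dry mass = ε × stage wet mass = 0.115 × 276,200 = 31,763 kg.
Burnout mass m_f = stage dry + payload = 31,763 + 18,400 = 50,163 kg.
v_e = Isp · g₀ = 417 × 9.80665 = 4089.4 m/s.
Rocket equation: Δv = v_e · ln(294,600/50,163) = 4089.4 × ln(5.873) = 4089.4 × 1.7703 ≈ 7240 m/s.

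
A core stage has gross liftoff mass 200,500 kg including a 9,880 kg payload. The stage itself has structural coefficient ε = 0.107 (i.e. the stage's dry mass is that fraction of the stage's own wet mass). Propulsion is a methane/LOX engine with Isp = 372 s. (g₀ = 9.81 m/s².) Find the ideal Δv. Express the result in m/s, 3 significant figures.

Δv ≈ 6900 m/s

Stage wet mass = m₀ − payload = 200,500 − 9,880 = 190,620 kg.
Stage dry mass = ε × stage wet mass = 0.107 × 190,620 = 20,396.3 kg.
Burnout mass m_f = stage dry + payload = 20,396.3 + 9,880 = 30,276.3 kg.
v_e = Isp · g₀ = 372 × 9.81 = 3649.3 m/s.
Rocket equation: Δv = v_e · ln(200,500/30,276.3) = 3649.3 × ln(6.622) = 3649.3 × 1.8904 ≈ 6899 m/s.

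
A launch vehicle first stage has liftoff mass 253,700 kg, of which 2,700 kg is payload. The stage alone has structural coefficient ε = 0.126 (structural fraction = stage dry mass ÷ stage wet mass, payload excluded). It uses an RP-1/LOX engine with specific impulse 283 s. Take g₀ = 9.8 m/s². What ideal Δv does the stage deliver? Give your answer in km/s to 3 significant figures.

Δv ≈ 5.55 km/s

Stage wet mass = m₀ − payload = 253,700 − 2,700 = 251,000 kg.
Stage dry mass = ε × stage wet mass = 0.126 × 251,000 = 31,626 kg.
Burnout mass m_f = stage dry + payload = 31,626 + 2,700 = 34,326 kg.
v_e = Isp · g₀ = 283 × 9.8 = 2773.4 m/s.
Δv = v_e · ln(253,700/34,326) = 2773.4 × ln(7.391) = 2773.4 × 2.0002 ≈ 5547 m/s.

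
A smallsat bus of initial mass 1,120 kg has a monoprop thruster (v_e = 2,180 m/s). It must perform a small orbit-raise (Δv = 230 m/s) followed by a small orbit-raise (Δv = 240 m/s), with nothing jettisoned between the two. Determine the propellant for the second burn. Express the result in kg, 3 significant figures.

propellant for the second burn ≈ 105 kg

After the first burn: m = 1120 × exp(−230/2180.0) = 1120 × 0.89987 = 1,007.85 kg.
After the second burn: m = 1,007.85 × exp(−240/2180.0) = 1,007.85 × 0.89575 = 902.782 kg.
Second-burn propellant = 1,007.85 − 902.782 = 105.068 kg.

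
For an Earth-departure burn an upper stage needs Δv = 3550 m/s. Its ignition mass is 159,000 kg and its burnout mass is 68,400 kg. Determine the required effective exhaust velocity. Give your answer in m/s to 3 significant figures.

v_e ≈ 4210 m/s

ln(m₀/m_f) = ln(159000/68400) = ln(2.325) = 0.8435.
v_e = Δv / ln(m₀/m_f) = 3550 / 0.8435 = 4208.5 m/s.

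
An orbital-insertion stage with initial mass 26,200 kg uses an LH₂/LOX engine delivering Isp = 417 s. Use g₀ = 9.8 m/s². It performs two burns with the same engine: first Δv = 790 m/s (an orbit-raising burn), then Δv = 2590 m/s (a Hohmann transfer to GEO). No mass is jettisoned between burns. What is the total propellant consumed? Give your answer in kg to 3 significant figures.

total propellant consumed ≈ 14700 kg

v_e = Isp · g₀ = 417 × 9.8 = 4086.6 m/s.
After the first burn: m = 26200 × exp(−790/4086.6) = 26200 × 0.82422 = 21,594.6 kg.
After the second burn: m = 21,594.6 × exp(−2590/4086.6) = 21,594.6 × 0.53058 = 11,457.7 kg.
Total propellant = m₀ − m_final = 26200 − 11,457.7 = 14,742.3 kg.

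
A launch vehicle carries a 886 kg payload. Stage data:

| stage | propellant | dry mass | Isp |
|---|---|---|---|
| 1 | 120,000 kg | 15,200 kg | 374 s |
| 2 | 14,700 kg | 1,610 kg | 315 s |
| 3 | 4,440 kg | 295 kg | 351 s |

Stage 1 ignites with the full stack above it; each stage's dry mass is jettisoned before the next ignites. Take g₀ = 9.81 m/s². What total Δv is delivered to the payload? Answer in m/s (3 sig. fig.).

Δv ≈ 14100 m/s

Ignition mass of stage 1 = 120,000+15,200 + 14,700+1,610 + 4,440+295 + 886 = 157,131 kg.
Stage 1: m₀ = 157,131 kg, m_f = 157,131 − 120,000 = 37,131 kg; Δv = 374×9.81×ln(4.232) = 3668.9×1.4426 ≈ 5293 m/s.
Stage 2: m₀ = 21,931 kg, m_f = 21,931 − 14,700 = 7,231 kg; Δv = 315×9.81×ln(3.033) = 3090.2×1.1095 ≈ 3429 m/s.
Stage 3: m₀ = 5,621 kg, m_f = 5,621 − 4,440 = 1,181 kg; Δv = 351×9.81×ln(4.76) = 3443.3×1.5601 ≈ 5372 m/s.
Total Δv = 5293 + 3429 + 5372 = 14094 m/s.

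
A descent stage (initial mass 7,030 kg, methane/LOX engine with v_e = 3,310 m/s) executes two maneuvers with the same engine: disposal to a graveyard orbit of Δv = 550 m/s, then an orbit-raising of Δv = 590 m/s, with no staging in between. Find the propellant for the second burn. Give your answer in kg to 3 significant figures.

After the first burn: m = 7030 × exp(−550/3310.0) = 7030 × 0.84691 = 5,953.78 kg.
After the second burn: m = 5,953.78 × exp(−590/3310.0) = 5,953.78 × 0.83674 = 4,981.77 kg.
Second-burn propellant = 5,953.78 − 4,981.77 = 972.01 kg.

propellant for the second burn ≈ 972 kg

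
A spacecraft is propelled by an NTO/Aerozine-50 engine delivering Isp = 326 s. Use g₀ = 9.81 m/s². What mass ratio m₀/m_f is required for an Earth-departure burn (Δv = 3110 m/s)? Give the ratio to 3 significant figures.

v_e = Isp · g₀ = 326 × 9.81 = 3198.1 m/s.
By the Tsiolkovsky rocket equation, m₀/m_f = exp(Δv / v_e) = exp(3110 / 3198.1) = exp(0.9725) = 2.6445.

mass ratio ≈ 2.64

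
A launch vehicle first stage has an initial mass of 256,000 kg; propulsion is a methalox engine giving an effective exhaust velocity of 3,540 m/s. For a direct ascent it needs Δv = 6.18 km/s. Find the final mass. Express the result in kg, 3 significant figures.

Using Δv = v_e ln(m₀/m_f): m₀/m_f = exp(Δv / v_e) = exp(6180 / 3540.0) = exp(1.7458) = 5.7303.
m_f = m₀ / 5.7303 = 256,000 / 5.7303 = 44,674.8 kg.

final mass ≈ 44700 kg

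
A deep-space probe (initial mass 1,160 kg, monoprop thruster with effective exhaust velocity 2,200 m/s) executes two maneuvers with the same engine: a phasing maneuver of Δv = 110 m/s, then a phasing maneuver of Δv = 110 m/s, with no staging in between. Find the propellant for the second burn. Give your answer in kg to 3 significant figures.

After the first burn: m = 1160 × exp(−110/2200.0) = 1160 × 0.95123 = 1,103.43 kg.
After the second burn: m = 1,103.43 × exp(−110/2200.0) = 1,103.43 × 0.95123 = 1,049.62 kg.
Second-burn propellant = 1,103.43 − 1,049.62 = 53.81 kg.

propellant for the second burn ≈ 53.8 kg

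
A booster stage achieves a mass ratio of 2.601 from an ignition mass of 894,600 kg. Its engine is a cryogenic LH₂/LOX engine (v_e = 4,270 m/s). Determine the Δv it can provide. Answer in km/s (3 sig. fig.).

Δv = v_e · ln(2.601) = 4270.0 × 0.9559 ≈ 4081.7 m/s.

Δv ≈ 4.08 km/s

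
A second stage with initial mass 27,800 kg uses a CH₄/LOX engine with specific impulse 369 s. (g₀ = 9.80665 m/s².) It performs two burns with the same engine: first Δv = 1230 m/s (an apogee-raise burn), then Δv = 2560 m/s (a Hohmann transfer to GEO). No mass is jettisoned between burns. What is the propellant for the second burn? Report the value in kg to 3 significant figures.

propellant for the second burn ≈ 10000 kg

v_e = Isp · g₀ = 369 × 9.80665 = 3618.7 m/s.
After the first burn: m = 27800 × exp(−1230/3618.7) = 27800 × 0.71184 = 19,789.2 kg.
After the second burn: m = 19,789.2 × exp(−2560/3618.7) = 19,789.2 × 0.49290 = 9,754.1 kg.
Second-burn propellant = 19,789.2 − 9,754.1 = 10,035.1 kg.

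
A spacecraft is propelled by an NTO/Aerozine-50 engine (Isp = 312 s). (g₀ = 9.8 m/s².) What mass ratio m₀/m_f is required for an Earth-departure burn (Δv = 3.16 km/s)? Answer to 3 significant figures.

mass ratio ≈ 2.81

v_e = Isp · g₀ = 312 × 9.8 = 3057.6 m/s.
Rocket equation: m₀/m_f = exp(Δv / v_e) = exp(3160 / 3057.6) = exp(1.0335) = 2.8109.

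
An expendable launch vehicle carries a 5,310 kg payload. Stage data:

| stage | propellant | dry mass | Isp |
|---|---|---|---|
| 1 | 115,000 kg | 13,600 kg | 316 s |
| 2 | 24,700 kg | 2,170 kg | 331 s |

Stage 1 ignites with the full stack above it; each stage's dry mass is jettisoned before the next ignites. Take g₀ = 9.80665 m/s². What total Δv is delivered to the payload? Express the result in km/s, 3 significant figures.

Ignition mass of stage 1 = 115,000+13,600 + 24,700+2,170 + 5,310 = 160,780 kg.
Stage 1: m₀ = 160,780 kg, m_f = 160,780 − 115,000 = 45,780 kg; Δv = 316×9.80665×ln(3.512) = 3098.9×1.2562 ≈ 3893 m/s.
Stage 2: m₀ = 32,180 kg, m_f = 32,180 − 24,700 = 7,480 kg; Δv = 331×9.80665×ln(4.302) = 3246.0×1.4591 ≈ 4736 m/s.
Total Δv = 3893 + 4736 = 8629 m/s.

Δv ≈ 8.63 km/s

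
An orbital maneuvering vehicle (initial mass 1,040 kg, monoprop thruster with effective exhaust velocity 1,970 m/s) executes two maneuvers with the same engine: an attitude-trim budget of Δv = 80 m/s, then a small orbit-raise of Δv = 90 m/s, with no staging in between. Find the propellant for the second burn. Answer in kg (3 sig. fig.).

After the first burn: m = 1040 × exp(−80/1970.0) = 1040 × 0.96020 = 998.608 kg.
After the second burn: m = 998.608 × exp(−90/1970.0) = 998.608 × 0.95534 = 954.01 kg.
Second-burn propellant = 998.608 − 954.01 = 44.598 kg.

propellant for the second burn ≈ 44.6 kg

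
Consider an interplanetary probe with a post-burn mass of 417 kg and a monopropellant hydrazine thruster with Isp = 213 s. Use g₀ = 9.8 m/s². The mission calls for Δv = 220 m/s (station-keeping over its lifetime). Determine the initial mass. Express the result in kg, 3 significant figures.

v_e = Isp · g₀ = 213 × 9.8 = 2087.4 m/s.
Using Δv = v_e ln(m₀/m_f): m₀/m_f = exp(Δv / v_e) = exp(220 / 2087.4) = exp(0.1054) = 1.1111.
m₀ = m_f × 1.1111 = 417 × 1.1111 = 463.329 kg.

initial mass ≈ 463 kg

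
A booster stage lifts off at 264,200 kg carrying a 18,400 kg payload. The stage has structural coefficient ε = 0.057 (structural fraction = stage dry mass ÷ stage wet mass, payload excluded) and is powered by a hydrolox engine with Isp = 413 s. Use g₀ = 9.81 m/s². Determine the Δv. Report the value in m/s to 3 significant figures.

Δv ≈ 8500 m/s

Stage wet mass = m₀ − payload = 264,200 − 18,400 = 245,800 kg.
Stage dry mass = ε × stage wet mass = 0.057 × 245,800 = 14,010.6 kg.
Burnout mass m_f = stage dry + payload = 14,010.6 + 18,400 = 32,410.6 kg.
v_e = Isp · g₀ = 413 × 9.81 = 4051.5 m/s.
Using Δv = v_e ln(m₀/m_f): Δv = v_e · ln(264,200/32,410.6) = 4051.5 × ln(8.152) = 4051.5 × 2.0982 ≈ 8501 m/s.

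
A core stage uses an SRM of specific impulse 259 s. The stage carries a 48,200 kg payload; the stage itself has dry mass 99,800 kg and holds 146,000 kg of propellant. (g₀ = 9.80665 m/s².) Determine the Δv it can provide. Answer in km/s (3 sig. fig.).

Δv ≈ 1.74 km/s

v_e = Isp · g₀ = 259 × 9.80665 = 2539.9 m/s.
m₀ = payload + dry + propellant = 48,200 + 99,800 + 146,000 = 294,000 kg.
m_f = payload + dry = 48,200 + 99,800 = 148,000 kg.
From the ideal rocket equation, Δv = v_e · ln(m₀/m_f) = 2539.9 × ln(1.986) = 2539.9 × 0.6864 ≈ 1743.3 m/s.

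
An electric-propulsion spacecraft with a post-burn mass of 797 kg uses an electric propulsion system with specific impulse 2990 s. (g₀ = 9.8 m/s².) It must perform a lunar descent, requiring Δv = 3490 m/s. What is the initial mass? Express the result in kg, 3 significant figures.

initial mass ≈ 898 kg

v_e = Isp · g₀ = 2990 × 9.8 = 29302.0 m/s.
m₀/m_f = exp(Δv / v_e) = exp(3490 / 29302.0) = exp(0.1191) = 1.1265.
m₀ = m_f × 1.1265 = 797 × 1.1265 = 897.821 kg.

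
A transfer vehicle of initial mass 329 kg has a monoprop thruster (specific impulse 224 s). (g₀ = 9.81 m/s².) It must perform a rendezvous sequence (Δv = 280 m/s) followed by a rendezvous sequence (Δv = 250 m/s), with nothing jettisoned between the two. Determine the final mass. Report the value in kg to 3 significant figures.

v_e = Isp · g₀ = 224 × 9.81 = 2197.4 m/s.
After the first burn: m = 329 × exp(−280/2197.4) = 329 × 0.88036 = 289.638 kg.
After the second burn: m = 289.638 × exp(−250/2197.4) = 289.638 × 0.89246 = 258.49 kg.

final mass ≈ 258 kg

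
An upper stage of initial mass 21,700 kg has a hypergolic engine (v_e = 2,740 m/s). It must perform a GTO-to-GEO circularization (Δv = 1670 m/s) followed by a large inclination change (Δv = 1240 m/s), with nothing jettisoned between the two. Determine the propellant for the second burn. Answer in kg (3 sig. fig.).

propellant for the second burn ≈ 4290 kg

After the first burn: m = 21700 × exp(−1670/2740.0) = 21700 × 0.54363 = 11,796.8 kg.
After the second burn: m = 11,796.8 × exp(−1240/2740.0) = 11,796.8 × 0.63600 = 7,502.76 kg.
Second-burn propellant = 11,796.8 − 7,502.76 = 4,294.04 kg.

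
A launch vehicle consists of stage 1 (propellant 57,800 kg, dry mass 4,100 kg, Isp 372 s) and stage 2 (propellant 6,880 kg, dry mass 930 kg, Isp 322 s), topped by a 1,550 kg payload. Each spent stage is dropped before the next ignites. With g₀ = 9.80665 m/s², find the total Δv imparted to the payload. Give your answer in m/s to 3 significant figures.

Ignition mass of stage 1 = 57,800+4,100 + 6,880+930 + 1,550 = 71,260 kg.
Stage 1: m₀ = 71,260 kg, m_f = 71,260 − 57,800 = 13,460 kg; Δv = 372×9.80665×ln(5.294) = 3648.1×1.6666 ≈ 6080 m/s.
Stage 2: m₀ = 9,360 kg, m_f = 9,360 − 6,880 = 2,480 kg; Δv = 322×9.80665×ln(3.774) = 3157.7×1.3282 ≈ 4194 m/s.
Total Δv = 6080 + 4194 = 10274 m/s.

Δv ≈ 10300 m/s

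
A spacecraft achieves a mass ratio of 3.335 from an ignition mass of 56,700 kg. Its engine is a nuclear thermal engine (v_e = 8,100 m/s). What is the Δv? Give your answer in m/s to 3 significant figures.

Δv ≈ 9760 m/s

Δv = v_e · ln(3.335) = 8100.0 × 1.2045 ≈ 9756.2 m/s.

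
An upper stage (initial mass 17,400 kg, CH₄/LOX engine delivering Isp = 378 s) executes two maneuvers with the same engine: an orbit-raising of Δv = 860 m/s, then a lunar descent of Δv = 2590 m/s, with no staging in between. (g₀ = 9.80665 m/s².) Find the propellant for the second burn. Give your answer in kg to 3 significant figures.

propellant for the second burn ≈ 6940 kg

v_e = Isp · g₀ = 378 × 9.80665 = 3706.9 m/s.
After the first burn: m = 17400 × exp(−860/3706.9) = 17400 × 0.79295 = 13,797.3 kg.
After the second burn: m = 13,797.3 × exp(−2590/3706.9) = 13,797.3 × 0.49723 = 6,860.43 kg.
Second-burn propellant = 13,797.3 − 6,860.43 = 6,936.87 kg.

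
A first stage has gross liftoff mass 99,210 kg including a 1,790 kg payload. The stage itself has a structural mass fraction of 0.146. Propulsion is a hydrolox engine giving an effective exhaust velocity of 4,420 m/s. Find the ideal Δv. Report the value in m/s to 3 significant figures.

Δv ≈ 8060 m/s

Stage wet mass = m₀ − payload = 99,210 − 1,790 = 97,420 kg.
Stage dry mass = ε × stage wet mass = 0.146 × 97,420 = 14,223.3 kg.
Burnout mass m_f = stage dry + payload = 14,223.3 + 1,790 = 16,013.3 kg.
Rocket equation: Δv = v_e · ln(99,210/16,013.3) = 4420.0 × ln(6.195) = 4420.0 × 1.8238 ≈ 8061 m/s.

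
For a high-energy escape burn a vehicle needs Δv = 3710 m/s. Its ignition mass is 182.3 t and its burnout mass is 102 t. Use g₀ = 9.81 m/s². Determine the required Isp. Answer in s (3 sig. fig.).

ln(m₀/m_f) = ln(182300/102000) = ln(1.787) = 0.5807.
Rocket equation: v_e = Δv / ln(m₀/m_f) = 3710 / 0.5807 = 6389.1 m/s.
Isp = v_e / g₀ = 6389.1 / 9.81 = 651.3 s.

Isp ≈ 651 s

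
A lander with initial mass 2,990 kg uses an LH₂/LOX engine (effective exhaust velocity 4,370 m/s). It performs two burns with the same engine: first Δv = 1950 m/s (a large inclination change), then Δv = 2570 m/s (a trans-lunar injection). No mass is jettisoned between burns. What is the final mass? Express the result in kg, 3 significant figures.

After the first burn: m = 2990 × exp(−1950/4370.0) = 2990 × 0.64004 = 1,913.72 kg.
After the second burn: m = 1,913.72 × exp(−2570/4370.0) = 1,913.72 × 0.55538 = 1,062.84 kg.

final mass ≈ 1060 kg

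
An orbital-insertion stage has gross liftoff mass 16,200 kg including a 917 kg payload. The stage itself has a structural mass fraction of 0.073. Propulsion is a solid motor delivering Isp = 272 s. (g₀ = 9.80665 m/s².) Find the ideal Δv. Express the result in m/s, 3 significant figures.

Stage wet mass = m₀ − payload = 16,200 − 917 = 15,283 kg.
Stage dry mass = ε × stage wet mass = 0.073 × 15,283 = 1,115.66 kg.
Burnout mass m_f = stage dry + payload = 1,115.66 + 917 = 2,032.66 kg.
v_e = Isp · g₀ = 272 × 9.80665 = 2667.4 m/s.
By the Tsiolkovsky rocket equation, Δv = v_e · ln(16,200/2,032.66) = 2667.4 × ln(7.97) = 2667.4 × 2.0757 ≈ 5537 m/s.

Δv ≈ 5540 m/s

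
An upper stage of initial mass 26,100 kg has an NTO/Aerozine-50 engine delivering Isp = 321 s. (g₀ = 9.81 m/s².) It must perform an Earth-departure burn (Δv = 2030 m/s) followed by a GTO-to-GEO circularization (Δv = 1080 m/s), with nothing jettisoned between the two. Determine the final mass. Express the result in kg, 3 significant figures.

final mass ≈ 9720 kg

v_e = Isp · g₀ = 321 × 9.81 = 3149.0 m/s.
After the first burn: m = 26100 × exp(−2030/3149.0) = 26100 × 0.52485 = 13,698.6 kg.
After the second burn: m = 13,698.6 × exp(−1080/3149.0) = 13,698.6 × 0.70966 = 9,721.35 kg.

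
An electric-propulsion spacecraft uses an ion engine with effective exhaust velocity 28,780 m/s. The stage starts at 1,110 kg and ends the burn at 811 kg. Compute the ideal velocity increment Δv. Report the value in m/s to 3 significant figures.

Δv = v_e · ln(m₀/m_f) = 28780.0 × ln(1.369) = 28780.0 × 0.3138 ≈ 9032.5 m/s.

Δv ≈ 9030 m/s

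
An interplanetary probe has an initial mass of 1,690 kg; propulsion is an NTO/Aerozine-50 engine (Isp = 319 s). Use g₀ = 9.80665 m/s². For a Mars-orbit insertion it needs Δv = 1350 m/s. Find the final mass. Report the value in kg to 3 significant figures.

final mass ≈ 1100 kg

v_e = Isp · g₀ = 319 × 9.80665 = 3128.3 m/s.
Rocket equation: m₀/m_f = exp(Δv / v_e) = exp(1350 / 3128.3) = exp(0.4315) = 1.5396.
m_f = m₀ / 1.5396 = 1,690 / 1.5396 = 1,097.69 kg.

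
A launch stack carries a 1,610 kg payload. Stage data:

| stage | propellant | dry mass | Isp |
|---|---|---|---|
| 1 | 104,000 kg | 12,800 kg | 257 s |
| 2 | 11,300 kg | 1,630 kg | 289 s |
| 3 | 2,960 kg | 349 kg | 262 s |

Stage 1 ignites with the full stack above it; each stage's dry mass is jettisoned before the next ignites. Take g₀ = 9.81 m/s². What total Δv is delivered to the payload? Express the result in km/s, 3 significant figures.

Δv ≈ 8.94 km/s

Ignition mass of stage 1 = 104,000+12,800 + 11,300+1,630 + 2,960+349 + 1,610 = 134,649 kg.
Stage 1: m₀ = 134,649 kg, m_f = 134,649 − 104,000 = 30,649 kg; Δv = 257×9.81×ln(4.393) = 2521.2×1.4801 ≈ 3732 m/s.
Stage 2: m₀ = 17,849 kg, m_f = 17,849 − 11,300 = 6,549 kg; Δv = 289×9.81×ln(2.725) = 2835.1×1.0026 ≈ 2843 m/s.
Stage 3: m₀ = 4,919 kg, m_f = 4,919 − 2,960 = 1,959 kg; Δv = 262×9.81×ln(2.511) = 2570.2×0.9207 ≈ 2366 m/s.
Total Δv = 3732 + 2843 + 2366 = 8941 m/s.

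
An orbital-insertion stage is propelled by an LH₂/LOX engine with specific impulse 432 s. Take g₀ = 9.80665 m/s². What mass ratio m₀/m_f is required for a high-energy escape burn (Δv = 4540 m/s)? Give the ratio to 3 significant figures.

mass ratio ≈ 2.92

v_e = Isp · g₀ = 432 × 9.80665 = 4236.5 m/s.
Rocket equation: m₀/m_f = exp(Δv / v_e) = exp(4540 / 4236.5) = exp(1.0716) = 2.9202.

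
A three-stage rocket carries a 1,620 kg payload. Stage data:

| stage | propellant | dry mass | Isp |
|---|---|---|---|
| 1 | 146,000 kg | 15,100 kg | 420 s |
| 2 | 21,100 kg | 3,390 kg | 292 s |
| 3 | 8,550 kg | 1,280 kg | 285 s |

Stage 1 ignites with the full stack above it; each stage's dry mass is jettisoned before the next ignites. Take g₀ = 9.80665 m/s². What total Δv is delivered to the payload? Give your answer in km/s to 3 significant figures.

Δv ≈ 11.9 km/s

Ignition mass of stage 1 = 146,000+15,100 + 21,100+3,390 + 8,550+1,280 + 1,620 = 197,040 kg.
Stage 1: m₀ = 197,040 kg, m_f = 197,040 − 146,000 = 51,040 kg; Δv = 420×9.80665×ln(3.861) = 4118.8×1.3508 ≈ 5564 m/s.
Stage 2: m₀ = 35,940 kg, m_f = 35,940 − 21,100 = 14,840 kg; Δv = 292×9.80665×ln(2.422) = 2863.5×0.8845 ≈ 2533 m/s.
Stage 3: m₀ = 11,450 kg, m_f = 11,450 − 8,550 = 2,900 kg; Δv = 285×9.80665×ln(3.948) = 2794.9×1.3733 ≈ 3838 m/s.
Total Δv = 5564 + 2533 + 3838 = 11935 m/s.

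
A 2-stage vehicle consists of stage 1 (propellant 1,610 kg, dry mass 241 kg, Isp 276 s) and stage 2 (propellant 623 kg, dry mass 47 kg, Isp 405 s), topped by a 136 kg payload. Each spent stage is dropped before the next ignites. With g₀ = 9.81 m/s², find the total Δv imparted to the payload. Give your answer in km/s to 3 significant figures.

Ignition mass of stage 1 = 1,610+241 + 623+47 + 136 = 2,657 kg.
Stage 1: m₀ = 2,657 kg, m_f = 2,657 − 1,610 = 1,047 kg; Δv = 276×9.81×ln(2.538) = 2707.6×0.9313 ≈ 2521 m/s.
Stage 2: m₀ = 806 kg, m_f = 806 − 623 = 183 kg; Δv = 405×9.81×ln(4.404) = 3973.1×1.4826 ≈ 5890 m/s.
Total Δv = 2521 + 5890 = 8411 m/s.

Δv ≈ 8.41 km/s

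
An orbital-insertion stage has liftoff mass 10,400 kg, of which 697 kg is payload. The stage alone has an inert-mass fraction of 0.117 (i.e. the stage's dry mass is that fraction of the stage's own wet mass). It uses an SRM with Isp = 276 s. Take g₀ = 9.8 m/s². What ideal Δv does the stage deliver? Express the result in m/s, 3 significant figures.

Δv ≈ 4700 m/s

Stage wet mass = m₀ − payload = 10,400 − 697 = 9,703 kg.
Stage dry mass = ε × stage wet mass = 0.117 × 9,703 = 1,135.25 kg.
Burnout mass m_f = stage dry + payload = 1,135.25 + 697 = 1,832.25 kg.
v_e = Isp · g₀ = 276 × 9.8 = 2704.8 m/s.
Δv = v_e · ln(10,400/1,832.25) = 2704.8 × ln(5.676) = 2704.8 × 1.7363 ≈ 4696 m/s.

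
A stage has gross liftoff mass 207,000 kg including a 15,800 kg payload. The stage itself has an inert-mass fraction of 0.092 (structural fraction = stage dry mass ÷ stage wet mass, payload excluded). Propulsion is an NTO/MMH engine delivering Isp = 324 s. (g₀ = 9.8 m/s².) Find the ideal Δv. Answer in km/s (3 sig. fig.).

Stage wet mass = m₀ − payload = 207,000 − 15,800 = 191,200 kg.
Stage dry mass = ε × stage wet mass = 0.092 × 191,200 = 17,590.4 kg.
Burnout mass m_f = stage dry + payload = 17,590.4 + 15,800 = 33,390.4 kg.
v_e = Isp · g₀ = 324 × 9.8 = 3175.2 m/s.
Δv = v_e · ln(207,000/33,390.4) = 3175.2 × ln(6.199) = 3175.2 × 1.8245 ≈ 5793 m/s.

Δv ≈ 5.79 km/s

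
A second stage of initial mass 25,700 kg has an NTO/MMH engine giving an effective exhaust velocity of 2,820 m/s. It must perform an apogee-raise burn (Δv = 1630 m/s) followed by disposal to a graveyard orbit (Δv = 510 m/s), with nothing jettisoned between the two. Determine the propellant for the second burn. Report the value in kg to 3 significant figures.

After the first burn: m = 25700 × exp(−1630/2820.0) = 25700 × 0.56101 = 14,418 kg.
After the second burn: m = 14,418 × exp(−510/2820.0) = 14,418 × 0.83456 = 12,032.7 kg.
Second-burn propellant = 14,418 − 12,032.7 = 2,385.3 kg.

propellant for the second burn ≈ 2390 kg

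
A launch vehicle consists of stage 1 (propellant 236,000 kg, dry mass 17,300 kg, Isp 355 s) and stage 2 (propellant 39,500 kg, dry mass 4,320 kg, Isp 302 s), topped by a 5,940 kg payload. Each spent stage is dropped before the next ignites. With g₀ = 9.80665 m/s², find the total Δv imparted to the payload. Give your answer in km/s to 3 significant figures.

Δv ≈ 9.93 km/s

Ignition mass of stage 1 = 236,000+17,300 + 39,500+4,320 + 5,940 = 303,060 kg.
Stage 1: m₀ = 303,060 kg, m_f = 303,060 − 236,000 = 67,060 kg; Δv = 355×9.80665×ln(4.519) = 3481.4×1.5083 ≈ 5251 m/s.
Stage 2: m₀ = 49,760 kg, m_f = 49,760 − 39,500 = 10,260 kg; Δv = 302×9.80665×ln(4.85) = 2961.6×1.5790 ≈ 4676 m/s.
Total Δv = 5251 + 4676 = 9927 m/s.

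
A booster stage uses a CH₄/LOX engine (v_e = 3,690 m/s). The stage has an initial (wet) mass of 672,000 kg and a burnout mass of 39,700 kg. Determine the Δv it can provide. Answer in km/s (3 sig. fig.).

Δv ≈ 10.4 km/s

Δv = v_e · ln(m₀/m_f) = 3690.0 × ln(16.93) = 3690.0 × 2.8289 ≈ 10438.7 m/s.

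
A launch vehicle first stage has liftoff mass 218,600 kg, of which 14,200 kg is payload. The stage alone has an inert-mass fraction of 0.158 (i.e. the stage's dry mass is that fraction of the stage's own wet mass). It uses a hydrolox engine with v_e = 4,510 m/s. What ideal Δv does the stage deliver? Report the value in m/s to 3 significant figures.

Δv ≈ 6980 m/s

Stage wet mass = m₀ − payload = 218,600 − 14,200 = 204,400 kg.
Stage dry mass = ε × stage wet mass = 0.158 × 204,400 = 32,295.2 kg.
Burnout mass m_f = stage dry + payload = 32,295.2 + 14,200 = 46,495.2 kg.
From the ideal rocket equation, Δv = v_e · ln(218,600/46,495.2) = 4510.0 × ln(4.702) = 4510.0 × 1.5479 ≈ 6981 m/s.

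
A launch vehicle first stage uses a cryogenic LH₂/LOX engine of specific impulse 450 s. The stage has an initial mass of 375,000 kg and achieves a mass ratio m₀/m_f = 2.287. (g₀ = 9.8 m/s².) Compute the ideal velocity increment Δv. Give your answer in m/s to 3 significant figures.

v_e = Isp · g₀ = 450 × 9.8 = 4410.0 m/s.
From the ideal rocket equation, Δv = v_e · ln(2.287) = 4410.0 × 0.8272 ≈ 3648.1 m/s.

Δv ≈ 3650 m/s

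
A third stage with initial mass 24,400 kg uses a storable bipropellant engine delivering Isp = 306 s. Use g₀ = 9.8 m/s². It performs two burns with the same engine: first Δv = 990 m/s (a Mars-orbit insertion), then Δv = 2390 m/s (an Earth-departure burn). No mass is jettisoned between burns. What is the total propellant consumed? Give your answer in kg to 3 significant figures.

v_e = Isp · g₀ = 306 × 9.8 = 2998.8 m/s.
After the first burn: m = 24400 × exp(−990/2998.8) = 24400 × 0.71883 = 17,539.5 kg.
After the second burn: m = 17,539.5 × exp(−2390/2998.8) = 17,539.5 × 0.45069 = 7,904.88 kg.
Total propellant = m₀ − m_final = 24400 − 7,904.88 = 16,495.12 kg.

total propellant consumed ≈ 16500 kg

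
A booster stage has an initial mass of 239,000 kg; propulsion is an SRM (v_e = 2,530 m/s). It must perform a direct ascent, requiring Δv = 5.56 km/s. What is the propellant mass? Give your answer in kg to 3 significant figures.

Using Δv = v_e ln(m₀/m_f): m₀/m_f = exp(Δv / v_e) = exp(5560 / 2530.0) = exp(2.1976) = 9.0036.
m_f = 239,000 / 9.0036 = 26,544.9 kg, so propellant = m₀ − m_f = 239,000 − 26,544.9 = 212,455.1 kg.

propellant mass ≈ 212000 kg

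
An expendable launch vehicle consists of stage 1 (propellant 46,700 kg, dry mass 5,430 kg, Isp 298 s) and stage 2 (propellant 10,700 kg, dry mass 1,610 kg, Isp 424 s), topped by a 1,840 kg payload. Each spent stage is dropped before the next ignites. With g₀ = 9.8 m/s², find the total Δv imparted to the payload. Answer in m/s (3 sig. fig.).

Δv ≈ 9430 m/s

Ignition mass of stage 1 = 46,700+5,430 + 10,700+1,610 + 1,840 = 66,280 kg.
Stage 1: m₀ = 66,280 kg, m_f = 66,280 − 46,700 = 19,580 kg; Δv = 298×9.8×ln(3.385) = 2920.4×1.2194 ≈ 3561 m/s.
Stage 2: m₀ = 14,150 kg, m_f = 14,150 − 10,700 = 3,450 kg; Δv = 424×9.8×ln(4.101) = 4155.2×1.4113 ≈ 5864 m/s.
Total Δv = 3561 + 5864 = 9425 m/s.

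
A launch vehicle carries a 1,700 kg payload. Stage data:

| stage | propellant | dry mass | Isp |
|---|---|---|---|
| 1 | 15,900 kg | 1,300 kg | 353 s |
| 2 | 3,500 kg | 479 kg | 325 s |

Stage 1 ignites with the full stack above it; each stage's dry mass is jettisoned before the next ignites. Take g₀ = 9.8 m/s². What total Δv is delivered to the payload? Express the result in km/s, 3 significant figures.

Δv ≈ 7.16 km/s

Ignition mass of stage 1 = 15,900+1,300 + 3,500+479 + 1,700 = 22,879 kg.
Stage 1: m₀ = 22,879 kg, m_f = 22,879 − 15,900 = 6,979 kg; Δv = 353×9.8×ln(3.278) = 3459.4×1.1873 ≈ 4107 m/s.
Stage 2: m₀ = 5,679 kg, m_f = 5,679 − 3,500 = 2,179 kg; Δv = 325×9.8×ln(2.606) = 3185.0×0.9579 ≈ 3051 m/s.
Total Δv = 4107 + 3051 = 7158 m/s.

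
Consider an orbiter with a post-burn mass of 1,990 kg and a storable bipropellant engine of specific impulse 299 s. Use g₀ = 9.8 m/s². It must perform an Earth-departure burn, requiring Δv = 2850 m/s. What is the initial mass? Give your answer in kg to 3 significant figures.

initial mass ≈ 5260 kg

v_e = Isp · g₀ = 299 × 9.8 = 2930.2 m/s.
m₀/m_f = exp(Δv / v_e) = exp(2850 / 2930.2) = exp(0.9726) = 2.6449.
m₀ = m_f × 2.6449 = 1,990 × 2.6449 = 5,263.35 kg.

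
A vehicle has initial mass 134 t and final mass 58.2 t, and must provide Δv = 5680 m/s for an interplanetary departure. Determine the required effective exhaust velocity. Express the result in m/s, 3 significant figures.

ln(m₀/m_f) = ln(134000/58200) = ln(2.302) = 0.8340.
From the ideal rocket equation, v_e = Δv / ln(m₀/m_f) = 5680 / 0.8340 = 6810.9 m/s.

v_e ≈ 6810 m/s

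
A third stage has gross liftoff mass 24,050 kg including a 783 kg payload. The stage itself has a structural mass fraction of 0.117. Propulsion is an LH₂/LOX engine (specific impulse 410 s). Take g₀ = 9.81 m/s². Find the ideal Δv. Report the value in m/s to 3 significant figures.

Δv ≈ 7750 m/s

Stage wet mass = m₀ − payload = 24,050 − 783 = 23,267 kg.
Stage dry mass = ε × stage wet mass = 0.117 × 23,267 = 2,722.24 kg.
Burnout mass m_f = stage dry + payload = 2,722.24 + 783 = 3,505.24 kg.
v_e = Isp · g₀ = 410 × 9.81 = 4022.1 m/s.
From the ideal rocket equation, Δv = v_e · ln(24,050/3,505.24) = 4022.1 × ln(6.861) = 4022.1 × 1.9259 ≈ 7746 m/s.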